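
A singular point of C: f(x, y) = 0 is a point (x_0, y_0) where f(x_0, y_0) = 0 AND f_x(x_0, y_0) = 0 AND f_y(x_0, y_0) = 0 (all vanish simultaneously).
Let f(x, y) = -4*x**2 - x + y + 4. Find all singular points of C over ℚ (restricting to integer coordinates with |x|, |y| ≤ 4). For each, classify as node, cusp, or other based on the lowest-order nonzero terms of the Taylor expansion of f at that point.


No singular points in the scanned grid; C is smooth there.

Compute partial derivatives:
  f_x = -8*x - 1.
  f_y = 1.
f_y = 1 is a nonzero constant, so f_y never vanishes: no point (x, y) can satisfy f = f_x = f_y = 0. In particular no (x, y) ∈ {−4, ..., 4}² is singular; the curve is smooth.


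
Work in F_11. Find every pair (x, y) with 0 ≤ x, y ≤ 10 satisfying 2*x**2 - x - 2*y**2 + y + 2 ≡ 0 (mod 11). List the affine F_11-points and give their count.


Affine F_11-points: {(1, 7), (1, 10), (3, 2), (3, 4), (5, 7), (5, 10), (8, 1), (8, 5), (9, 1), (9, 5)}; count = 10.

For each of the 121 pairs (x, y) ∈ F_11², evaluate f(x, y) mod 11. Record the zeros.
  x = 0: [0↦2, 1↦1, 2↦7, 3↦9, 4↦7, 5↦1, 6↦2, 7↦10, 8↦3, 9↦3, 10↦10]  zeros at y ∈ ∅
  x = 1: [0↦3, 1↦2, 2↦8, 3↦10, 4↦8, 5↦2, 6↦3, 7↦0, 8↦4, 9↦4, 10↦0]  zeros at y ∈ {7, 10}
  x = 2: [0↦8, 1↦7, 2↦2, 3↦4, 4↦2, 5↦7, 6↦8, 7↦5, 8↦9, 9↦9, 10↦5]  zeros at y ∈ ∅
  x = 3: [0↦6, 1↦5, 2↦0, 3↦2, 4↦0, 5↦5, 6↦6, 7↦3, 8↦7, 9↦7, 10↦3]  zeros at y ∈ {2, 4}
  x = 4: [0↦8, 1↦7, 2↦2, 3↦4, 4↦2, 5↦7, 6↦8, 7↦5, 8↦9, 9↦9, 10↦5]  zeros at y ∈ ∅
  x = 5: [0↦3, 1↦2, 2↦8, 3↦10, 4↦8, 5↦2, 6↦3, 7↦0, 8↦4, 9↦4, 10↦0]  zeros at y ∈ {7, 10}
  x = 6: [0↦2, 1↦1, 2↦7, 3↦9, 4↦7, 5↦1, 6↦2, 7↦10, 8↦3, 9↦3, 10↦10]  zeros at y ∈ ∅
  x = 7: [0↦5, 1↦4, 2↦10, 3↦1, 4↦10, 5↦4, 6↦5, 7↦2, 8↦6, 9↦6, 10↦2]  zeros at y ∈ ∅
  x = 8: [0↦1, 1↦0, 2↦6, 3↦8, 4↦6, 5↦0, 6↦1, 7↦9, 8↦2, 9↦2, 10↦9]  zeros at y ∈ {1, 5}
  x = 9: [0↦1, 1↦0, 2↦6, 3↦8, 4↦6, 5↦0, 6↦1, 7↦9, 8↦2, 9↦2, 10↦9]  zeros at y ∈ {1, 5}
  x = 10: [0↦5, 1↦4, 2↦10, 3↦1, 4↦10, 5↦4, 6↦5, 7↦2, 8↦6, 9↦6, 10↦2]  zeros at y ∈ ∅
Collecting zeros: affine points = {(1, 7), (1, 10), (3, 2), (3, 4), (5, 7), (5, 10), (8, 1), (8, 5), (9, 1), (9, 5)}.
Total count |C(F_11)_aff| = 10.


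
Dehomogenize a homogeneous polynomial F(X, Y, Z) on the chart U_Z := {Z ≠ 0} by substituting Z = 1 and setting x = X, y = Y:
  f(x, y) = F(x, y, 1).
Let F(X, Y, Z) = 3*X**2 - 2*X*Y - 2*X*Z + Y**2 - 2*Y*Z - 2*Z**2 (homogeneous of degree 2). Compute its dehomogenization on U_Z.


f(x, y) = 3*x**2 - 2*x*y - 2*x + y**2 - 2*y - 2

On U_Z we set Z = 1. Each monomial c·X^i·Y^j·Z^k in F becomes c·x^i·y^j·1^k = c·x^i·y^j.
Substituting Z = 1: F(X, Y, 1) = 3*x**2 - 2*x*y - 2*x + y**2 - 2*y - 2.
Note: deg(f) ≤ deg(F) = 2; strict inequality happens when F is divisible by Z (lost terms).


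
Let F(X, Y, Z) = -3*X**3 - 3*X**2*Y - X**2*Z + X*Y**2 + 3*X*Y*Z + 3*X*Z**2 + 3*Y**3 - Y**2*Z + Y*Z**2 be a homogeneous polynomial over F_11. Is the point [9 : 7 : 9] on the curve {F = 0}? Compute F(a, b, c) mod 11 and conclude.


F(9,7,9) ≡ 9 (mod 11); P is NOT on the curve.

Evaluate F(9, 7, 9) term-by-term (mod 11).
  -3*X**3 ↦ -3·729·1·1 = -2187
  -3*X**2*Y ↦ -3·81·7·1 = -1701
  -X**2*Z ↦ -1·81·1·9 = -729
  X*Y**2 ↦ 1·9·49·1 = 441
  3*X*Y*Z ↦ 3·9·7·9 = 1701
  3*X*Z**2 ↦ 3·9·1·81 = 2187
  3*Y**3 ↦ 3·1·343·1 = 1029
  -Y**2*Z ↦ -1·1·49·9 = -441
  Y*Z**2 ↦ 1·1·7·81 = 567
Sum: F(9, 7, 9) = (-2187) + (-1701) + (-729) + (441) + (1701) + (2187) + (1029) + (-441) + (567) = 867.
Reducing mod 11: 867 ≡ 9 (mod 11).
Since F(a, b, c) ≡ 9 ≠ 0 (mod 11), P does NOT lie on the curve.


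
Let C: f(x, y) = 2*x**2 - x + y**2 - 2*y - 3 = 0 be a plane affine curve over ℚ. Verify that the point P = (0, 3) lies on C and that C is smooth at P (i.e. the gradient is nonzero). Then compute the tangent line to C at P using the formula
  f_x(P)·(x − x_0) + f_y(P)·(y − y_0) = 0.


Tangent line at P: -x + 4*y - 12 = 0.

Step 1: f(0, 3) = 0, so P lies on C.
Step 2: partial derivatives
  f_x(x, y) = 4*x - 1, f_y(x, y) = 2*y - 2.
  f_x(P) = -1, f_y(P) = 4 (gradient nonzero, so P is smooth).
Step 3: tangent line at P: -1·(x − 0) + 4·(y − 3) = 0.
Expanding: -x + 4*y - 12 = 0.


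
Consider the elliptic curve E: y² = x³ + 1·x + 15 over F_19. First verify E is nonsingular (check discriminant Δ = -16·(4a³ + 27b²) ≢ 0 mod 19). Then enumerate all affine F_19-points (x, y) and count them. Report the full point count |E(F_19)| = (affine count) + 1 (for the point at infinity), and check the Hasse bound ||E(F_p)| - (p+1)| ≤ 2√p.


Affine points = {(1, 6), (1, 13), (2, 5), (2, 14), (3, 8), (3, 11), (4, 8), (4, 11), (6, 3), (6, 16), (7, 2), (7, 17), (12, 8), (12, 11), (15, 2), (15, 17), (16, 2), (16, 17), (17, 9), (17, 10)}; affine count = 20; |E(F_19)| = 21.

Discriminant check: Δ ∝ 4a³ + 27b² = 4·1³ + 27·15² = 4·1 + 27·225 ≡ 18 (mod 19). Nonzero ⇒ E is nonsingular.
For each x ∈ F_19, compute rhs = x³ + 1·x + 15 mod 19, then count y ∈ F_19 with y² ≡ rhs.
  x = 0: rhs = 15, matching y values: none (0 points).
  x = 1: rhs = 17, matching y values: 6, 13 (2 points).
  x = 2: rhs = 6, matching y values: 5, 14 (2 points).
  x = 3: rhs = 7, matching y values: 8, 11 (2 points).
  x = 4: rhs = 7, matching y values: 8, 11 (2 points).
  x = 5: rhs = 12, matching y values: none (0 points).
  x = 6: rhs = 9, matching y values: 3, 16 (2 points).
  x = 7: rhs = 4, matching y values: 2, 17 (2 points).
  x = 8: rhs = 3, matching y values: none (0 points).
  x = 9: rhs = 12, matching y values: none (0 points).
  x = 10: rhs = 18, matching y values: none (0 points).
  x = 11: rhs = 8, matching y values: none (0 points).
  x = 12: rhs = 7, matching y values: 8, 11 (2 points).
  x = 13: rhs = 2, matching y values: none (0 points).
  x = 14: rhs = 18, matching y values: none (0 points).
  x = 15: rhs = 4, matching y values: 2, 17 (2 points).
  x = 16: rhs = 4, matching y values: 2, 17 (2 points).
  x = 17: rhs = 5, matching y values: 9, 10 (2 points).
  x = 18: rhs = 13, matching y values: none (0 points).
Total affine count: 20.
Full point count |E(F_19)| = 20 + 1 = 21.
Hasse bound: |21 − (19+1)| = |1| = 1 ≤ 2√19 ≈ 8.7178 ✓.


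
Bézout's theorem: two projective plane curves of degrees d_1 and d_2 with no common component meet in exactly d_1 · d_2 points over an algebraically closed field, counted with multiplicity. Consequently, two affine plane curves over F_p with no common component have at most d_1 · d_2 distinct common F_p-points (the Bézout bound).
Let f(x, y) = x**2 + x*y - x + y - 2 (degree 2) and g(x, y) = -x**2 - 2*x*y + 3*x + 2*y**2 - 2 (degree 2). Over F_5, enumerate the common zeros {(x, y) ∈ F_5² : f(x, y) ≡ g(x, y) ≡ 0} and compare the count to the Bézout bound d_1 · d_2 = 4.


Common zeros: {(1, 1), (2, 0)}; count = 2; Bézout bound = 4.

deg(f) = 2, deg(g) = 2, so Bézout bound = 4.
Scan x ∈ F_5. For each x, list the y ∈ F_5 with f(x, y) ≡ 0 and those with g(x, y) ≡ 0 (mod 5); the common zeros in that column are the intersection.
  x = 0: f ≡ 0 at y ∈ {2}; g ≡ 0 at y ∈ {1, 4}; common: ∅.
  x = 1: f ≡ 0 at y ∈ {1}; g ≡ 0 at y ∈ {0, 1}; common: {1}.
  x = 2: f ≡ 0 at y ∈ {0}; g ≡ 0 at y ∈ {0, 2}; common: {0}.
  x = 3: f ≡ 0 at y ∈ {4}; g ≡ 0 at y ∈ ∅; common: ∅.
  x = 4: f ≡ 0 at y ∈ {0, 1, 2, 3, 4}; g ≡ 0 at y ∈ ∅; common: ∅.
Collecting: common zeros = {(1, 1), (2, 0)}, so the count is 2.
Comparison with the Bézout bound: 2 ≤ 4 = deg(f)·deg(g), as expected for curves with no common component (the affine F_5-count falls short of the bound because intersections may lie at infinity, over extension fields, or carry multiplicity).


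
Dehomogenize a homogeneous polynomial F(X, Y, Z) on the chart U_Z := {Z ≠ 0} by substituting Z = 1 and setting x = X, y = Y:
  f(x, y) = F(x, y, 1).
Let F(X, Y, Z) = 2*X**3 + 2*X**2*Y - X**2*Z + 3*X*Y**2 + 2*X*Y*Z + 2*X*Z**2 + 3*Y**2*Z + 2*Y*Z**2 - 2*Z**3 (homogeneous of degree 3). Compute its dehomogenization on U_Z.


f(x, y) = 2*x**3 + 2*x**2*y - x**2 + 3*x*y**2 + 2*x*y + 2*x + 3*y**2 + 2*y - 2

On U_Z we set Z = 1. Each monomial c·X^i·Y^j·Z^k in F becomes c·x^i·y^j·1^k = c·x^i·y^j.
Substituting Z = 1: F(X, Y, 1) = 2*x**3 + 2*x**2*y - x**2 + 3*x*y**2 + 2*x*y + 2*x + 3*y**2 + 2*y - 2.
Note: deg(f) ≤ deg(F) = 3; strict inequality happens when F is divisible by Z (lost terms).


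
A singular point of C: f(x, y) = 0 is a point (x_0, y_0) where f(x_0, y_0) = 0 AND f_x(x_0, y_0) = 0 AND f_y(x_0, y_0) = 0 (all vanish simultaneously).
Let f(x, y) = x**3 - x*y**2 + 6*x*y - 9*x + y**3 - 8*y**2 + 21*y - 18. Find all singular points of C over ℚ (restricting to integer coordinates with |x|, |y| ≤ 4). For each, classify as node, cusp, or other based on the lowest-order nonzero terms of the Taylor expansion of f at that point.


Singular points: {(0, 3)}; classification: cusp.

Compute partial derivatives:
  f_x = 3*x**2 - y**2 + 6*y - 9.
  f_y = -2*x*y + 6*x + 3*y**2 - 16*y + 21.
Scan x_0 ∈ {−4, ..., 4}. For each x_0, f_y(x_0, y) is a polynomial in y; find its integer roots y ∈ {−4, ..., 4}, then test f_x and f at those candidates.
  x = -4: f_y(-4, y) = 3*y**2 - 8*y - 3; vanishes at y ∈ {3}. (-4, 3): f_x = 48 ≠ 0.
  x = -3: f_y(-3, y) = 3*y**2 - 10*y + 3; vanishes at y ∈ {3}. (-3, 3): f_x = 27 ≠ 0.
  x = -2: f_y(-2, y) = 3*y**2 - 12*y + 9; vanishes at y ∈ {1, 3}. (-2, 1): f_x = 8 ≠ 0; (-2, 3): f_x = 12 ≠ 0.
  x = -1: f_y(-1, y) = 3*y**2 - 14*y + 15; vanishes at y ∈ {3}. (-1, 3): f_x = 3 ≠ 0.
  x = 0: f_y(0, y) = 3*y**2 - 16*y + 21; vanishes at y ∈ {3}. (0, 3): f_x = 0, f = 0 — SINGULAR.
  x = 1: f_y(1, y) = 3*y**2 - 18*y + 27; vanishes at y ∈ {3}. (1, 3): f_x = 3 ≠ 0.
  x = 2: f_y(2, y) = 3*y**2 - 20*y + 33; vanishes at y ∈ {3}. (2, 3): f_x = 12 ≠ 0.
  x = 3: f_y(3, y) = 3*y**2 - 22*y + 39; vanishes at y ∈ {3}. (3, 3): f_x = 27 ≠ 0.
  x = 4: f_y(4, y) = 3*y**2 - 24*y + 45; vanishes at y ∈ {3}. (4, 3): f_x = 48 ≠ 0.
Only singular point on the grid: (0, 3).
Classify: substitute x = 0 + u, y = 3 + v and expand: f = u**3 - u*v**2 + v**3 + v**2.
No constant or linear terms (consistent with a singular point). Quadratic part: v**2. Cubic part: u**3 - u*v**2 + v**3.
The quadratic part v**2 is a perfect square, so there is a single (double) tangent line v = 0, i.e. y = 3. Restricting the cubic part to that line (v = 0) leaves u**3 ≠ 0, so f is not divisible by v and the branch is v² ≈ -u**3 to lowest order — this is a cusp.
Classification: cusp.


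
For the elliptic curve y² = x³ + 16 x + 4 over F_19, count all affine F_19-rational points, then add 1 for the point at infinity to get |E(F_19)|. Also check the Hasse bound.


Affine points = {(0, 2), (0, 17), (2, 5), (2, 14), (5, 0), (8, 6), (8, 13), (10, 9), (10, 10), (12, 9), (12, 10), (15, 3), (15, 16), (16, 9), (16, 10), (18, 5), (18, 14)}; affine count = 17; |E(F_19)| = 18.

Discriminant check: Δ ∝ 4a³ + 27b² = 4·16³ + 27·4² = 4·4096 + 27·16 ≡ 1 (mod 19). Nonzero ⇒ E is nonsingular.
For each x ∈ F_19, compute rhs = x³ + 16·x + 4 mod 19, then count y ∈ F_19 with y² ≡ rhs.
  x = 0: rhs = 4, matching y values: 2, 17 (2 points).
  x = 1: rhs = 2, matching y values: none (0 points).
  x = 2: rhs = 6, matching y values: 5, 14 (2 points).
  x = 3: rhs = 3, matching y values: none (0 points).
  x = 4: rhs = 18, matching y values: none (0 points).
  x = 5: rhs = 0, matching y values: 0 (1 points).
  x = 6: rhs = 12, matching y values: none (0 points).
  x = 7: rhs = 3, matching y values: none (0 points).
  x = 8: rhs = 17, matching y values: 6, 13 (2 points).
  x = 9: rhs = 3, matching y values: none (0 points).
  x = 10: rhs = 5, matching y values: 9, 10 (2 points).
  x = 11: rhs = 10, matching y values: none (0 points).
  x = 12: rhs = 5, matching y values: 9, 10 (2 points).
  x = 13: rhs = 15, matching y values: none (0 points).
  x = 14: rhs = 8, matching y values: none (0 points).
  x = 15: rhs = 9, matching y values: 3, 16 (2 points).
  x = 16: rhs = 5, matching y values: 9, 10 (2 points).
  x = 17: rhs = 2, matching y values: none (0 points).
  x = 18: rhs = 6, matching y values: 5, 14 (2 points).
Total affine count: 17.
Full point count |E(F_19)| = 17 + 1 = 18.
Hasse bound: |18 − (19+1)| = |-2| = 2 ≤ 2√19 ≈ 8.7178 ✓.


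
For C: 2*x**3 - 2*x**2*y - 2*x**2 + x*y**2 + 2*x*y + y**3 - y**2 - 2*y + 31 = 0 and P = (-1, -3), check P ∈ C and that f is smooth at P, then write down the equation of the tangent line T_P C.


Tangent line at P: x + 33*y + 100 = 0.

Step 1: f(-1, -3) = 0, so P lies on C.
Step 2: partial derivatives
  f_x(x, y) = 6*x**2 - 4*x*y - 4*x + y**2 + 2*y, f_y(x, y) = -2*x**2 + 2*x*y + 2*x + 3*y**2 - 2*y - 2.
  f_x(P) = 1, f_y(P) = 33 (gradient nonzero, so P is smooth).
Step 3: tangent line at P: 1·(x − -1) + 33·(y − -3) = 0.
Expanding: x + 33*y + 100 = 0.


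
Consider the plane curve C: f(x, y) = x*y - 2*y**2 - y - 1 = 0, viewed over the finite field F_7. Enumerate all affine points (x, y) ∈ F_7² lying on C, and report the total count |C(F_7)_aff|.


Affine F_7-points: {(0, 5), (2, 2), (4, 1), (4, 4), (5, 3), (5, 6)}; count = 6.

For each of the 49 pairs (x, y) ∈ F_7², evaluate f(x, y) mod 7. Record the zeros.
  x = 0: [0↦6, 1↦3, 2↦3, 3↦6, 4↦5, 5↦0, 6↦5]  zeros at y ∈ {5}
  x = 1: [0↦6, 1↦4, 2↦5, 3↦2, 4↦2, 5↦5, 6↦4]  zeros at y ∈ ∅
  x = 2: [0↦6, 1↦5, 2↦0, 3↦5, 4↦6, 5↦3, 6↦3]  zeros at y ∈ {2}
  x = 3: [0↦6, 1↦6, 2↦2, 3↦1, 4↦3, 5↦1, 6↦2]  zeros at y ∈ ∅
  x = 4: [0↦6, 1↦0, 2↦4, 3↦4, 4↦0, 5↦6, 6↦1]  zeros at y ∈ {1, 4}
  x = 5: [0↦6, 1↦1, 2↦6, 3↦0, 4↦4, 5↦4, 6↦0]  zeros at y ∈ {3, 6}
  x = 6: [0↦6, 1↦2, 2↦1, 3↦3, 4↦1, 5↦2, 6↦6]  zeros at y ∈ ∅
Collecting zeros: affine points = {(0, 5), (2, 2), (4, 1), (4, 4), (5, 3), (5, 6)}.
Total count |C(F_7)_aff| = 6.


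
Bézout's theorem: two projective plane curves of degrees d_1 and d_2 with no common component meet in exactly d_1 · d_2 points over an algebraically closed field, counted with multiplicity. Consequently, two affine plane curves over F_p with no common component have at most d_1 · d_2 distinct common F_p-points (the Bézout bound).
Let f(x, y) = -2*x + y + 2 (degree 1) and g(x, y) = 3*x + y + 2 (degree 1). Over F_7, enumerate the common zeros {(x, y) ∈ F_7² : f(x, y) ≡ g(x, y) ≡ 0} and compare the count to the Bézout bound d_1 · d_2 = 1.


Common zeros: {(0, 5)}; count = 1; Bézout bound = 1.

deg(f) = 1, deg(g) = 1, so Bézout bound = 1.
Scan x ∈ F_7. For each x, list the y ∈ F_7 with f(x, y) ≡ 0 and those with g(x, y) ≡ 0 (mod 7); the common zeros in that column are the intersection.
  x = 0: f ≡ 0 at y ∈ {5}; g ≡ 0 at y ∈ {5}; common: {5}.
  x = 1: f ≡ 0 at y ∈ {0}; g ≡ 0 at y ∈ {2}; common: ∅.
  x = 2: f ≡ 0 at y ∈ {2}; g ≡ 0 at y ∈ {6}; common: ∅.
  x = 3: f ≡ 0 at y ∈ {4}; g ≡ 0 at y ∈ {3}; common: ∅.
  x = 4: f ≡ 0 at y ∈ {6}; g ≡ 0 at y ∈ {0}; common: ∅.
  x = 5: f ≡ 0 at y ∈ {1}; g ≡ 0 at y ∈ {4}; common: ∅.
  x = 6: f ≡ 0 at y ∈ {3}; g ≡ 0 at y ∈ {1}; common: ∅.
Collecting: common zeros = {(0, 5)}, so the count is 1.
Comparison with the Bézout bound: 1 ≤ 1 = deg(f)·deg(g), as expected for curves with no common component (the bound is attained).


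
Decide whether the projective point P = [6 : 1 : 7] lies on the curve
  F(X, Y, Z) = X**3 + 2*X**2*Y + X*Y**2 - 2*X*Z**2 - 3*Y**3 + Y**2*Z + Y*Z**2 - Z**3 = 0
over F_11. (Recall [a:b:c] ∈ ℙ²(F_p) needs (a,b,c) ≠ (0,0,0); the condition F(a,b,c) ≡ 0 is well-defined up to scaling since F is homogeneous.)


F(6,1,7) ≡ 10 (mod 11); P is NOT on the curve.

Evaluate F(6, 1, 7) term-by-term (mod 11).
  X**3 ↦ 1·216·1·1 = 216
  2*X**2*Y ↦ 2·36·1·1 = 72
  X*Y**2 ↦ 1·6·1·1 = 6
  -2*X*Z**2 ↦ -2·6·1·49 = -588
  -3*Y**3 ↦ -3·1·1·1 = -3
  Y**2*Z ↦ 1·1·1·7 = 7
  Y*Z**2 ↦ 1·1·1·49 = 49
  -Z**3 ↦ -1·1·1·343 = -343
Sum: F(6, 1, 7) = (216) + (72) + (6) + (-588) + (-3) + (7) + (49) + (-343) = -584.
Reducing mod 11: -584 ≡ 10 (mod 11).
Since F(a, b, c) ≡ 10 ≠ 0 (mod 11), P does NOT lie on the curve.


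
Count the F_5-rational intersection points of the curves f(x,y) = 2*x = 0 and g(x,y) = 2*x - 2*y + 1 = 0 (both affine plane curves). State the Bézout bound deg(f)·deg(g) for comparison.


Common zeros: {(0, 3)}; count = 1; Bézout bound = 1.

deg(f) = 1, deg(g) = 1, so Bézout bound = 1.
Scan x ∈ F_5. For each x, list the y ∈ F_5 with f(x, y) ≡ 0 and those with g(x, y) ≡ 0 (mod 5); the common zeros in that column are the intersection.
  x = 0: f ≡ 0 at y ∈ {0, 1, 2, 3, 4}; g ≡ 0 at y ∈ {3}; common: {3}.
  x = 1: f ≡ 0 at y ∈ ∅; g ≡ 0 at y ∈ {4}; common: ∅.
  x = 2: f ≡ 0 at y ∈ ∅; g ≡ 0 at y ∈ {0}; common: ∅.
  x = 3: f ≡ 0 at y ∈ ∅; g ≡ 0 at y ∈ {1}; common: ∅.
  x = 4: f ≡ 0 at y ∈ ∅; g ≡ 0 at y ∈ {2}; common: ∅.
Collecting: common zeros = {(0, 3)}, so the count is 1.
Comparison with the Bézout bound: 1 ≤ 1 = deg(f)·deg(g), as expected for curves with no common component (the bound is attained).


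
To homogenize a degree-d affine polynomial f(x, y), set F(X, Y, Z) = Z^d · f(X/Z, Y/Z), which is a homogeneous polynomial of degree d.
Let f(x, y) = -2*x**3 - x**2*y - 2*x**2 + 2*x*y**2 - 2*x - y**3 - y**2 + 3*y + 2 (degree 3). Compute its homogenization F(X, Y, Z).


F(X, Y, Z) = -2*X**3 - X**2*Y - 2*X**2*Z + 2*X*Y**2 - 2*X*Z**2 - Y**3 - Y**2*Z + 3*Y*Z**2 + 2*Z**3

deg(f) = 3.
Substitute x = X/Z, y = Y/Z into f, then multiply by Z^3.
  monomial -2·x^3·y^0 ↦ -2·X^3·Y^0·Z^0.
  monomial -1·x^2·y^1 ↦ -1·X^2·Y^1·Z^0.
  monomial -2·x^2·y^0 ↦ -2·X^2·Y^0·Z^1.
  monomial 2·x^1·y^2 ↦ 2·X^1·Y^2·Z^0.
  monomial -2·x^1·y^0 ↦ -2·X^1·Y^0·Z^2.
  monomial -1·x^0·y^3 ↦ -1·X^0·Y^3·Z^0.
  monomial -1·x^0·y^2 ↦ -1·X^0·Y^2·Z^1.
  monomial 3·x^0·y^1 ↦ 3·X^0·Y^1·Z^2.
  monomial 2·x^0·y^0 ↦ 2·X^0·Y^0·Z^3.
Collecting: F(X, Y, Z) = -2*X**3 - X**2*Y - 2*X**2*Z + 2*X*Y**2 - 2*X*Z**2 - Y**3 - Y**2*Z + 3*Y*Z**2 + 2*Z**3.


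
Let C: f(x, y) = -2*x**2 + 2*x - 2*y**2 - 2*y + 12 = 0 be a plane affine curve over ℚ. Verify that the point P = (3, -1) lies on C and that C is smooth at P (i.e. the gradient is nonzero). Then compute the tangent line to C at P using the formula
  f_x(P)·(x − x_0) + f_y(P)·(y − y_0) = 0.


Tangent line at P: -10*x + 2*y + 32 = 0.

Step 1: f(3, -1) = 0, so P lies on C.
Step 2: partial derivatives
  f_x(x, y) = 2 - 4*x, f_y(x, y) = -4*y - 2.
  f_x(P) = -10, f_y(P) = 2 (gradient nonzero, so P is smooth).
Step 3: tangent line at P: -10·(x − 3) + 2·(y − -1) = 0.
Expanding: -10*x + 2*y + 32 = 0.


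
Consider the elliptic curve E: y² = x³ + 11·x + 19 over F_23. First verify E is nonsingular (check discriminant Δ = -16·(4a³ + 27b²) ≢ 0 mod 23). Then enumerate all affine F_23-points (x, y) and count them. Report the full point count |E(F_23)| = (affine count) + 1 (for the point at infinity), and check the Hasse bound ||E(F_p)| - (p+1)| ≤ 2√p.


Affine points = {(1, 10), (1, 13), (2, 7), (2, 16), (4, 9), (4, 14), (6, 5), (6, 18), (7, 5), (7, 18), (10, 5), (10, 18), (12, 4), (12, 19), (13, 6), (13, 17), (16, 6), (16, 17), (17, 6), (17, 17), (18, 0), (19, 7), (19, 16), (21, 9), (21, 14)}; affine count = 25; |E(F_23)| = 26.

Discriminant check: Δ ∝ 4a³ + 27b² = 4·11³ + 27·19² = 4·1331 + 27·361 ≡ 6 (mod 23). Nonzero ⇒ E is nonsingular.
For each x ∈ F_23, compute rhs = x³ + 11·x + 19 mod 23, then count y ∈ F_23 with y² ≡ rhs.
  x = 0: rhs = 19, matching y values: none (0 points).
  x = 1: rhs = 8, matching y values: 10, 13 (2 points).
  x = 2: rhs = 3, matching y values: 7, 16 (2 points).
  x = 3: rhs = 10, matching y values: none (0 points).
  x = 4: rhs = 12, matching y values: 9, 14 (2 points).
  x = 5: rhs = 15, matching y values: none (0 points).
  x = 6: rhs = 2, matching y values: 5, 18 (2 points).
  x = 7: rhs = 2, matching y values: 5, 18 (2 points).
  x = 8: rhs = 21, matching y values: none (0 points).
  x = 9: rhs = 19, matching y values: none (0 points).
  x = 10: rhs = 2, matching y values: 5, 18 (2 points).
  x = 11: rhs = 22, matching y values: none (0 points).
  x = 12: rhs = 16, matching y values: 4, 19 (2 points).
  x = 13: rhs = 13, matching y values: 6, 17 (2 points).
  x = 14: rhs = 19, matching y values: none (0 points).
  x = 15: rhs = 17, matching y values: none (0 points).
  x = 16: rhs = 13, matching y values: 6, 17 (2 points).
  x = 17: rhs = 13, matching y values: 6, 17 (2 points).
  x = 18: rhs = 0, matching y values: 0 (1 points).
  x = 19: rhs = 3, matching y values: 7, 16 (2 points).
  x = 20: rhs = 5, matching y values: none (0 points).
  x = 21: rhs = 12, matching y values: 9, 14 (2 points).
  x = 22: rhs = 7, matching y values: none (0 points).
Total affine count: 25.
Full point count |E(F_23)| = 25 + 1 = 26.
Hasse bound: |26 − (23+1)| = |2| = 2 ≤ 2√23 ≈ 9.5917 ✓.


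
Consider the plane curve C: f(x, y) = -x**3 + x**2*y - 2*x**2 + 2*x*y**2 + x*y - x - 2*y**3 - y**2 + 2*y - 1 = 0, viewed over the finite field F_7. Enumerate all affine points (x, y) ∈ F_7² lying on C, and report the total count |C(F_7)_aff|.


Affine F_7-points: {(0, 5), (1, 5), (2, 2), (2, 5), (3, 0), (3, 6)}; count = 6.

For each of the 49 pairs (x, y) ∈ F_7², evaluate f(x, y) mod 7. Record the zeros.
  x = 0: [0↦6, 1↦5, 2↦4, 3↦5, 4↦3, 5↦0, 6↦5]  zeros at y ∈ {5}
  x = 1: [0↦2, 1↦5, 2↦5, 3↦4, 4↦4, 5↦0, 6↦1]  zeros at y ∈ {5}
  x = 2: [0↦2, 1↦4, 2↦0, 3↦6, 4↦3, 5↦0, 6↦6]  zeros at y ∈ {2, 5}
  x = 3: [0↦0, 1↦3, 2↦4, 3↦5, 4↦1, 5↦1, 6↦0]  zeros at y ∈ {0, 6}
  x = 4: [0↦4, 1↦3, 2↦4, 3↦2, 4↦6, 5↦4, 6↦5]  zeros at y ∈ ∅
  x = 5: [0↦1, 1↦5, 2↦1, 3↦5, 4↦5, 5↦3, 6↦1]  zeros at y ∈ ∅
  x = 6: [0↦6, 1↦3, 2↦3, 3↦1, 4↦6, 5↦6, 6↦3]  zeros at y ∈ ∅
Collecting zeros: affine points = {(0, 5), (1, 5), (2, 2), (2, 5), (3, 0), (3, 6)}.
Total count |C(F_7)_aff| = 6.


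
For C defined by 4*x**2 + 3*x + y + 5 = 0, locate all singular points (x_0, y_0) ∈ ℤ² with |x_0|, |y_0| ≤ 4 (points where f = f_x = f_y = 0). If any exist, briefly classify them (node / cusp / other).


No singular points in the scanned grid; C is smooth there.

Compute partial derivatives:
  f_x = 8*x + 3.
  f_y = 1.
f_y = 1 is a nonzero constant, so f_y never vanishes: no point (x, y) can satisfy f = f_x = f_y = 0. In particular no (x, y) ∈ {−4, ..., 4}² is singular; the curve is smooth.


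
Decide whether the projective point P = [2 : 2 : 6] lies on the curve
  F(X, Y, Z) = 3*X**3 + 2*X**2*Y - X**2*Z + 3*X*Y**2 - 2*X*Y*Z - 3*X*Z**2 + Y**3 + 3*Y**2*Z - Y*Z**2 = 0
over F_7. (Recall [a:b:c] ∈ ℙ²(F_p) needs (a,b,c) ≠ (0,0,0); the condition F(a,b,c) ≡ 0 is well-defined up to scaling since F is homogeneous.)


F(2,2,6) ≡ 1 (mod 7); P is NOT on the curve.

Evaluate F(2, 2, 6) term-by-term (mod 7).
  3*X**3 ↦ 3·8·1·1 = 24
  2*X**2*Y ↦ 2·4·2·1 = 16
  -X**2*Z ↦ -1·4·1·6 = -24
  3*X*Y**2 ↦ 3·2·4·1 = 24
  -2*X*Y*Z ↦ -2·2·2·6 = -48
  -3*X*Z**2 ↦ -3·2·1·36 = -216
  Y**3 ↦ 1·1·8·1 = 8
  3*Y**2*Z ↦ 3·1·4·6 = 72
  -Y*Z**2 ↦ -1·1·2·36 = -72
Sum: F(2, 2, 6) = (24) + (16) + (-24) + (24) + (-48) + (-216) + (8) + (72) + (-72) = -216.
Reducing mod 7: -216 ≡ 1 (mod 7).
Since F(a, b, c) ≡ 1 ≠ 0 (mod 7), P does NOT lie on the curve.


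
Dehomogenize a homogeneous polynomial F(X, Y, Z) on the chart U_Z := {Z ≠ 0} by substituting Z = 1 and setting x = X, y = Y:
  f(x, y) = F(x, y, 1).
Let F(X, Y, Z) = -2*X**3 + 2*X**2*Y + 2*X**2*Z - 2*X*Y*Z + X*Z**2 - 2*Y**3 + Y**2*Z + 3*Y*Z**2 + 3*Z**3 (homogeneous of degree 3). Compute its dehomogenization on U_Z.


f(x, y) = -2*x**3 + 2*x**2*y + 2*x**2 - 2*x*y + x - 2*y**3 + y**2 + 3*y + 3

On U_Z we set Z = 1. Each monomial c·X^i·Y^j·Z^k in F becomes c·x^i·y^j·1^k = c·x^i·y^j.
Substituting Z = 1: F(X, Y, 1) = -2*x**3 + 2*x**2*y + 2*x**2 - 2*x*y + x - 2*y**3 + y**2 + 3*y + 3.
Note: deg(f) ≤ deg(F) = 3; strict inequality happens when F is divisible by Z (lost terms).


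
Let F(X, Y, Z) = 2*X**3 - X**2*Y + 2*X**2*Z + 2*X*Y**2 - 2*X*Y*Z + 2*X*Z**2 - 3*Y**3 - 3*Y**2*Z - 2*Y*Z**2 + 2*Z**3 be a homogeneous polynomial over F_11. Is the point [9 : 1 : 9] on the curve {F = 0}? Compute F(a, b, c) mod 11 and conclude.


F(9,1,9) ≡ 3 (mod 11); P is NOT on the curve.

Evaluate F(9, 1, 9) term-by-term (mod 11).
  2*X**3 ↦ 2·729·1·1 = 1458
  -X**2*Y ↦ -1·81·1·1 = -81
  2*X**2*Z ↦ 2·81·1·9 = 1458
  2*X*Y**2 ↦ 2·9·1·1 = 18
  -2*X*Y*Z ↦ -2·9·1·9 = -162
  2*X*Z**2 ↦ 2·9·1·81 = 1458
  -3*Y**3 ↦ -3·1·1·1 = -3
  -3*Y**2*Z ↦ -3·1·1·9 = -27
  -2*Y*Z**2 ↦ -2·1·1·81 = -162
  2*Z**3 ↦ 2·1·1·729 = 1458
Sum: F(9, 1, 9) = (1458) + (-81) + (1458) + (18) + (-162) + (1458) + (-3) + (-27) + (-162) + (1458) = 5415.
Reducing mod 11: 5415 ≡ 3 (mod 11).
Since F(a, b, c) ≡ 3 ≠ 0 (mod 11), P does NOT lie on the curve.


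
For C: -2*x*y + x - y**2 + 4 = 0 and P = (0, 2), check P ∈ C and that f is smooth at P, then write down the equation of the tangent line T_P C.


Tangent line at P: -3*x - 4*y + 8 = 0.

Step 1: f(0, 2) = 0, so P lies on C.
Step 2: partial derivatives
  f_x(x, y) = 1 - 2*y, f_y(x, y) = -2*x - 2*y.
  f_x(P) = -3, f_y(P) = -4 (gradient nonzero, so P is smooth).
Step 3: tangent line at P: -3·(x − 0) + -4·(y − 2) = 0.
Expanding: -3*x - 4*y + 8 = 0.


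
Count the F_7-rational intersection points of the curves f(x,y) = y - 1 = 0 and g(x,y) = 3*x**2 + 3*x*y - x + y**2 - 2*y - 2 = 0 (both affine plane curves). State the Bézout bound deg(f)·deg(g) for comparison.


Common zeros: ∅; count = 0; Bézout bound = 2.

deg(f) = 1, deg(g) = 2, so Bézout bound = 2.
Scan x ∈ F_7. For each x, list the y ∈ F_7 with f(x, y) ≡ 0 and those with g(x, y) ≡ 0 (mod 7); the common zeros in that column are the intersection.
  x = 0: f ≡ 0 at y ∈ {1}; g ≡ 0 at y ∈ ∅; common: ∅.
  x = 1: f ≡ 0 at y ∈ {1}; g ≡ 0 at y ∈ {0, 6}; common: ∅.
  x = 2: f ≡ 0 at y ∈ {1}; g ≡ 0 at y ∈ ∅; common: ∅.
  x = 3: f ≡ 0 at y ∈ {1}; g ≡ 0 at y ∈ ∅; common: ∅.
  x = 4: f ≡ 0 at y ∈ {1}; g ≡ 0 at y ∈ {0, 4}; common: ∅.
  x = 5: f ≡ 0 at y ∈ {1}; g ≡ 0 at y ∈ {2, 6}; common: ∅.
  x = 6: f ≡ 0 at y ∈ {1}; g ≡ 0 at y ∈ ∅; common: ∅.
Collecting: common zeros = ∅, so the count is 0.
Comparison with the Bézout bound: 0 ≤ 2 = deg(f)·deg(g), as expected for curves with no common component (the affine F_7-count falls short of the bound because intersections may lie at infinity, over extension fields, or carry multiplicity).


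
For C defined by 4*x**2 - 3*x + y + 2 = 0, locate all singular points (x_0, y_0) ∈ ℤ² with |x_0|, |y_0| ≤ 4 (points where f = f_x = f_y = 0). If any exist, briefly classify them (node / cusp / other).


No singular points in the scanned grid; C is smooth there.

Compute partial derivatives:
  f_x = 8*x - 3.
  f_y = 1.
f_y = 1 is a nonzero constant, so f_y never vanishes: no point (x, y) can satisfy f = f_x = f_y = 0. In particular no (x, y) ∈ {−4, ..., 4}² is singular; the curve is smooth.


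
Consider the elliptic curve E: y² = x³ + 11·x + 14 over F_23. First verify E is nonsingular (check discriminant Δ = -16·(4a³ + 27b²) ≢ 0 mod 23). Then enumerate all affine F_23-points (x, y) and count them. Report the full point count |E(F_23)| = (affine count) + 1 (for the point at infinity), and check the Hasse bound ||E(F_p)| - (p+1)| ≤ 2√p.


Affine points = {(1, 7), (1, 16), (8, 4), (8, 19), (13, 10), (13, 13), (15, 9), (15, 14), (16, 10), (16, 13), (17, 10), (17, 13), (18, 8), (18, 15), (20, 0), (22, 5), (22, 18)}; affine count = 17; |E(F_23)| = 18.

Discriminant check: Δ ∝ 4a³ + 27b² = 4·11³ + 27·14² = 4·1331 + 27·196 ≡ 13 (mod 23). Nonzero ⇒ E is nonsingular.
For each x ∈ F_23, compute rhs = x³ + 11·x + 14 mod 23, then count y ∈ F_23 with y² ≡ rhs.
  x = 0: rhs = 14, matching y values: none (0 points).
  x = 1: rhs = 3, matching y values: 7, 16 (2 points).
  x = 2: rhs = 21, matching y values: none (0 points).
  x = 3: rhs = 5, matching y values: none (0 points).
  x = 4: rhs = 7, matching y values: none (0 points).
  x = 5: rhs = 10, matching y values: none (0 points).
  x = 6: rhs = 20, matching y values: none (0 points).
  x = 7: rhs = 20, matching y values: none (0 points).
  x = 8: rhs = 16, matching y values: 4, 19 (2 points).
  x = 9: rhs = 14, matching y values: none (0 points).
  x = 10: rhs = 20, matching y values: none (0 points).
  x = 11: rhs = 17, matching y values: none (0 points).
  x = 12: rhs = 11, matching y values: none (0 points).
  x = 13: rhs = 8, matching y values: 10, 13 (2 points).
  x = 14: rhs = 14, matching y values: none (0 points).
  x = 15: rhs = 12, matching y values: 9, 14 (2 points).
  x = 16: rhs = 8, matching y values: 10, 13 (2 points).
  x = 17: rhs = 8, matching y values: 10, 13 (2 points).
  x = 18: rhs = 18, matching y values: 8, 15 (2 points).
  x = 19: rhs = 21, matching y values: none (0 points).
  x = 20: rhs = 0, matching y values: 0 (1 points).
  x = 21: rhs = 7, matching y values: none (0 points).
  x = 22: rhs = 2, matching y values: 5, 18 (2 points).
Total affine count: 17.
Full point count |E(F_23)| = 17 + 1 = 18.
Hasse bound: |18 − (23+1)| = |-6| = 6 ≤ 2√23 ≈ 9.5917 ✓.


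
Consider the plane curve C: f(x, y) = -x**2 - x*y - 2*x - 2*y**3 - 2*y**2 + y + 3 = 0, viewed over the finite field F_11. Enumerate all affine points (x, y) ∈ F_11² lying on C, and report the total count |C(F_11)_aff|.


Affine F_11-points: {(0, 1), (0, 3), (0, 6), (1, 0), (1, 10), (3, 6), (3, 9), (5, 5), (6, 3), (8, 0), (8, 1), (8, 9), (9, 10), (10, 5)}; count = 14.

For each of the 121 pairs (x, y) ∈ F_11², evaluate f(x, y) mod 11. Record the zeros.
  x = 0: [0↦3, 1↦0, 2↦3, 3↦0, 4↦1, 5↦5, 6↦0, 7↦7, 8↦3, 9↦9, 10↦2]  zeros at y ∈ {1, 3, 6}
  x = 1: [0↦0, 1↦7, 2↦9, 3↦5, 4↦5, 5↦8, 6↦2, 7↦8, 8↦3, 9↦8, 10↦0]  zeros at y ∈ {0, 10}
  x = 2: [0↦6, 1↦1, 2↦2, 3↦8, 4↦7, 5↦9, 6↦2, 7↦7, 8↦1, 9↦5, 10↦7]  zeros at y ∈ ∅
  x = 3: [0↦10, 1↦4, 2↦4, 3↦9, 4↦7, 5↦8, 6↦0, 7↦4, 8↦8, 9↦0, 10↦1]  zeros at y ∈ {6, 9}
  x = 4: [0↦1, 1↦5, 2↦4, 3↦8, 4↦5, 5↦5, 6↦7, 7↦10, 8↦2, 9↦4, 10↦4]  zeros at y ∈ ∅
  x = 5: [0↦1, 1↦4, 2↦2, 3↦5, 4↦1, 5↦0, 6↦1, 7↦3, 8↦5, 9↦6, 10↦5]  zeros at y ∈ {5}
  x = 6: [0↦10, 1↦1, 2↦9, 3↦0, 4↦6, 5↦4, 6↦4, 7↦5, 8↦6, 9↦6, 10↦4]  zeros at y ∈ {3}
  x = 7: [0↦6, 1↦7, 2↦3, 3↦4, 4↦9, 5↦6, 6↦5, 7↦5, 8↦5, 9↦4, 10↦1]  zeros at y ∈ ∅
  x = 8: [0↦0, 1↦0, 2↦6, 3↦6, 4↦10, 5↦6, 6↦4, 7↦3, 8↦2, 9↦0, 10↦7]  zeros at y ∈ {0, 1, 9}
  x = 9: [0↦3, 1↦2, 2↦7, 3↦6, 4↦9, 5↦4, 6↦1, 7↦10, 8↦8, 9↦5, 10↦0]  zeros at y ∈ {10}
  x = 10: [0↦4, 1↦2, 2↦6, 3↦4, 4↦6, 5↦0, 6↦7, 7↦4, 8↦1, 9↦8, 10↦2]  zeros at y ∈ {5}
Collecting zeros: affine points = {(0, 1), (0, 3), (0, 6), (1, 0), (1, 10), (3, 6), (3, 9), (5, 5), (6, 3), (8, 0), (8, 1), (8, 9), (9, 10), (10, 5)}.
Total count |C(F_11)_aff| = 14.


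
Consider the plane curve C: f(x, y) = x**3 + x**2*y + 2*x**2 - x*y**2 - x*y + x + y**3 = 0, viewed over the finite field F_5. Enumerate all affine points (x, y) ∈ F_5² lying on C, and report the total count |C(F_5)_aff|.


Affine F_5-points: {(0, 0), (4, 0)}; count = 2.

For each of the 25 pairs (x, y) ∈ F_5², evaluate f(x, y) mod 5. Record the zeros.
  x = 0: [0↦0, 1↦1, 2↦3, 3↦2, 4↦4]  zeros at y ∈ {0}
  x = 1: [0↦4, 1↦4, 2↦3, 3↦2, 4↦2]  zeros at y ∈ ∅
  x = 2: [0↦3, 1↦4, 2↦2, 3↦3, 4↦3]  zeros at y ∈ ∅
  x = 3: [0↦3, 1↦2, 2↦1, 3↦1, 4↦3]  zeros at y ∈ ∅
  x = 4: [0↦0, 1↦4, 2↦1, 3↦2, 4↦3]  zeros at y ∈ {0}
Collecting zeros: affine points = {(0, 0), (4, 0)}.
Total count |C(F_5)_aff| = 2.


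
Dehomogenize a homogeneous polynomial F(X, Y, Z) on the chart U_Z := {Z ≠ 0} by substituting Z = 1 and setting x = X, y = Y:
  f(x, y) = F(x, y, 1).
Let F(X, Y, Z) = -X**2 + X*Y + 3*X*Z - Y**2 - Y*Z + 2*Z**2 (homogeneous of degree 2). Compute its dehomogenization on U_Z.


f(x, y) = -x**2 + x*y + 3*x - y**2 - y + 2

On U_Z we set Z = 1. Each monomial c·X^i·Y^j·Z^k in F becomes c·x^i·y^j·1^k = c·x^i·y^j.
Substituting Z = 1: F(X, Y, 1) = -x**2 + x*y + 3*x - y**2 - y + 2.
Note: deg(f) ≤ deg(F) = 2; strict inequality happens when F is divisible by Z (lost terms).


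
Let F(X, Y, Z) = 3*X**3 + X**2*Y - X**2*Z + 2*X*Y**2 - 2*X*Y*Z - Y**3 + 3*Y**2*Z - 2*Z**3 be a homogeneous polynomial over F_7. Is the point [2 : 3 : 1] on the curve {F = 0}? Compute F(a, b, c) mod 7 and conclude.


F(2,3,1) ≡ 5 (mod 7); P is NOT on the curve.

Evaluate F(2, 3, 1) term-by-term (mod 7).
  3*X**3 ↦ 3·8·1·1 = 24
  X**2*Y ↦ 1·4·3·1 = 12
  -X**2*Z ↦ -1·4·1·1 = -4
  2*X*Y**2 ↦ 2·2·9·1 = 36
  -2*X*Y*Z ↦ -2·2·3·1 = -12
  -Y**3 ↦ -1·1·27·1 = -27
  3*Y**2*Z ↦ 3·1·9·1 = 27
  -2*Z**3 ↦ -2·1·1·1 = -2
Sum: F(2, 3, 1) = (24) + (12) + (-4) + (36) + (-12) + (-27) + (27) + (-2) = 54.
Reducing mod 7: 54 ≡ 5 (mod 7).
Since F(a, b, c) ≡ 5 ≠ 0 (mod 7), P does NOT lie on the curve.


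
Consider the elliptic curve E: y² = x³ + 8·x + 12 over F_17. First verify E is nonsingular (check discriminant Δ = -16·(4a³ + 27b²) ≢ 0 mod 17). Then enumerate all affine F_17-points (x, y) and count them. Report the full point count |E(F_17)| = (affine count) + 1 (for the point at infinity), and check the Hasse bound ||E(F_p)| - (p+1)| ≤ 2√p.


Affine points = {(1, 2), (1, 15), (2, 6), (2, 11), (6, 2), (6, 15), (10, 2), (10, 15), (12, 0), (13, 1), (13, 16)}; affine count = 11; |E(F_17)| = 12.

Discriminant check: Δ ∝ 4a³ + 27b² = 4·8³ + 27·12² = 4·512 + 27·144 ≡ 3 (mod 17). Nonzero ⇒ E is nonsingular.
For each x ∈ F_17, compute rhs = x³ + 8·x + 12 mod 17, then count y ∈ F_17 with y² ≡ rhs.
  x = 0: rhs = 12, matching y values: none (0 points).
  x = 1: rhs = 4, matching y values: 2, 15 (2 points).
  x = 2: rhs = 2, matching y values: 6, 11 (2 points).
  x = 3: rhs = 12, matching y values: none (0 points).
  x = 4: rhs = 6, matching y values: none (0 points).
  x = 5: rhs = 7, matching y values: none (0 points).
  x = 6: rhs = 4, matching y values: 2, 15 (2 points).
  x = 7: rhs = 3, matching y values: none (0 points).
  x = 8: rhs = 10, matching y values: none (0 points).
  x = 9: rhs = 14, matching y values: none (0 points).
  x = 10: rhs = 4, matching y values: 2, 15 (2 points).
  x = 11: rhs = 3, matching y values: none (0 points).
  x = 12: rhs = 0, matching y values: 0 (1 points).
  x = 13: rhs = 1, matching y values: 1, 16 (2 points).
  x = 14: rhs = 12, matching y values: none (0 points).
  x = 15: rhs = 5, matching y values: none (0 points).
  x = 16: rhs = 3, matching y values: none (0 points).
Total affine count: 11.
Full point count |E(F_17)| = 11 + 1 = 12.
Hasse bound: |12 − (17+1)| = |-6| = 6 ≤ 2√17 ≈ 8.2462 ✓.


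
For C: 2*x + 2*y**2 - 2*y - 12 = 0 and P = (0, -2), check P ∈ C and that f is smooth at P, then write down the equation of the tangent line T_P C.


Tangent line at P: 2*x - 10*y - 20 = 0.

Step 1: f(0, -2) = 0, so P lies on C.
Step 2: partial derivatives
  f_x(x, y) = 2, f_y(x, y) = 4*y - 2.
  f_x(P) = 2, f_y(P) = -10 (gradient nonzero, so P is smooth).
Step 3: tangent line at P: 2·(x − 0) + -10·(y − -2) = 0.
Expanding: 2*x - 10*y - 20 = 0.


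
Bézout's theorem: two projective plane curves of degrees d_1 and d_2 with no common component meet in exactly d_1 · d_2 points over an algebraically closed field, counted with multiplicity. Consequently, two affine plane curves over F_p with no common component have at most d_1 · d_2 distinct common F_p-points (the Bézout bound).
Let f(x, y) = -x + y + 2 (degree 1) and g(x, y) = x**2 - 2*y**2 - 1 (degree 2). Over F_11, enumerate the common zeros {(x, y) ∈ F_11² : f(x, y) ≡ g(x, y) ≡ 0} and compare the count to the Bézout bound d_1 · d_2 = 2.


Common zeros: ∅; count = 0; Bézout bound = 2.

deg(f) = 1, deg(g) = 2, so Bézout bound = 2.
Scan x ∈ F_11. For each x, list the y ∈ F_11 with f(x, y) ≡ 0 and those with g(x, y) ≡ 0 (mod 11); the common zeros in that column are the intersection.
  x = 0: f ≡ 0 at y ∈ {9}; g ≡ 0 at y ∈ {4, 7}; common: ∅.
  x = 1: f ≡ 0 at y ∈ {10}; g ≡ 0 at y ∈ {0}; common: ∅.
  x = 2: f ≡ 0 at y ∈ {0}; g ≡ 0 at y ∈ ∅; common: ∅.
  x = 3: f ≡ 0 at y ∈ {1}; g ≡ 0 at y ∈ {2, 9}; common: ∅.
  x = 4: f ≡ 0 at y ∈ {2}; g ≡ 0 at y ∈ ∅; common: ∅.
  x = 5: f ≡ 0 at y ∈ {3}; g ≡ 0 at y ∈ {1, 10}; common: ∅.
  x = 6: f ≡ 0 at y ∈ {4}; g ≡ 0 at y ∈ {1, 10}; common: ∅.
  x = 7: f ≡ 0 at y ∈ {5}; g ≡ 0 at y ∈ ∅; common: ∅.
  x = 8: f ≡ 0 at y ∈ {6}; g ≡ 0 at y ∈ {2, 9}; common: ∅.
  x = 9: f ≡ 0 at y ∈ {7}; g ≡ 0 at y ∈ ∅; common: ∅.
  x = 10: f ≡ 0 at y ∈ {8}; g ≡ 0 at y ∈ {0}; common: ∅.
Collecting: common zeros = ∅, so the count is 0.
Comparison with the Bézout bound: 0 ≤ 2 = deg(f)·deg(g), as expected for curves with no common component (the affine F_11-count falls short of the bound because intersections may lie at infinity, over extension fields, or carry multiplicity).


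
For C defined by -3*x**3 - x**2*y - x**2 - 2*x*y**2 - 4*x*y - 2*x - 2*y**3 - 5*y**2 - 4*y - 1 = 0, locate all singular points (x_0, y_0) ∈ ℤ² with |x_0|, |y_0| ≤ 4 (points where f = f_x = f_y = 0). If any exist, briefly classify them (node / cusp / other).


Singular points: {(0, -1)}; classification: cusp.

Compute partial derivatives:
  f_x = -9*x**2 - 2*x*y - 2*x - 2*y**2 - 4*y - 2.
  f_y = -x**2 - 4*x*y - 4*x - 6*y**2 - 10*y - 4.
Scan x_0 ∈ {−4, ..., 4}. For each x_0, f_y(x_0, y) is a polynomial in y; find its integer roots y ∈ {−4, ..., 4}, then test f_x and f at those candidates.
  x = -4: f_y(-4, y) = -6*y**2 + 6*y - 4; no integer root y with |y| ≤ 4.
  x = -3: f_y(-3, y) = -6*y**2 + 2*y - 1; no integer root y with |y| ≤ 4.
  x = -2: f_y(-2, y) = -6*y**2 - 2*y; vanishes at y ∈ {0}. (-2, 0): f_x = -34 ≠ 0.
  x = -1: f_y(-1, y) = -6*y**2 - 6*y - 1; no integer root y with |y| ≤ 4.
  x = 0: f_y(0, y) = -6*y**2 - 10*y - 4; vanishes at y ∈ {-1}. (0, -1): f_x = 0, f = 0 — SINGULAR.
  x = 1: f_y(1, y) = -6*y**2 - 14*y - 9; no integer root y with |y| ≤ 4.
  x = 2: f_y(2, y) = -6*y**2 - 18*y - 16; no integer root y with |y| ≤ 4.
  x = 3: f_y(3, y) = -6*y**2 - 22*y - 25; no integer root y with |y| ≤ 4.
  x = 4: f_y(4, y) = -6*y**2 - 26*y - 36; no integer root y with |y| ≤ 4.
Only singular point on the grid: (0, -1).
Classify: substitute x = 0 + u, y = -1 + v and expand: f = -3*u**3 - u**2*v - 2*u*v**2 - 2*v**3 + v**2.
No constant or linear terms (consistent with a singular point). Quadratic part: v**2. Cubic part: -3*u**3 - u**2*v - 2*u*v**2 - 2*v**3.
The quadratic part v**2 is a perfect square, so there is a single (double) tangent line v = 0, i.e. y = -1. Restricting the cubic part to that line (v = 0) leaves -3*u**3 ≠ 0, so f is not divisible by v and the branch is v² ≈ 3*u**3 to lowest order — this is a cusp.
Classification: cusp.


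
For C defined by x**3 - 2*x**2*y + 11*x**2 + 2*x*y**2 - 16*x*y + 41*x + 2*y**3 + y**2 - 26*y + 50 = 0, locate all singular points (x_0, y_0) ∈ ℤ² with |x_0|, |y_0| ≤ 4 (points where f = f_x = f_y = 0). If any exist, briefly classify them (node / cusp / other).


Singular points: {(-3, 1)}; classification: cusp.

Compute partial derivatives:
  f_x = 3*x**2 - 4*x*y + 22*x + 2*y**2 - 16*y + 41.
  f_y = -2*x**2 + 4*x*y - 16*x + 6*y**2 + 2*y - 26.
Scan x_0 ∈ {−4, ..., 4}. For each x_0, f_y(x_0, y) is a polynomial in y; find its integer roots y ∈ {−4, ..., 4}, then test f_x and f at those candidates.
  x = -4: f_y(-4, y) = 6*y**2 - 14*y + 6; no integer root y with |y| ≤ 4.
  x = -3: f_y(-3, y) = 6*y**2 - 10*y + 4; vanishes at y ∈ {1}. (-3, 1): f_x = 0, f = 0 — SINGULAR.
  x = -2: f_y(-2, y) = 6*y**2 - 6*y - 2; no integer root y with |y| ≤ 4.
  x = -1: f_y(-1, y) = 6*y**2 - 2*y - 12; no integer root y with |y| ≤ 4.
  x = 0: f_y(0, y) = 6*y**2 + 2*y - 26; no integer root y with |y| ≤ 4.
  x = 1: f_y(1, y) = 6*y**2 + 6*y - 44; no integer root y with |y| ≤ 4.
  x = 2: f_y(2, y) = 6*y**2 + 10*y - 66; no integer root y with |y| ≤ 4.
  x = 3: f_y(3, y) = 6*y**2 + 14*y - 92; no integer root y with |y| ≤ 4.
  x = 4: f_y(4, y) = 6*y**2 + 18*y - 122; no integer root y with |y| ≤ 4.
Only singular point on the grid: (-3, 1).
Classify: substitute x = -3 + u, y = 1 + v and expand: f = u**3 - 2*u**2*v + 2*u*v**2 + 2*v**3 + v**2.
No constant or linear terms (consistent with a singular point). Quadratic part: v**2. Cubic part: u**3 - 2*u**2*v + 2*u*v**2 + 2*v**3.
The quadratic part v**2 is a perfect square, so there is a single (double) tangent line v = 0, i.e. y = 1. Restricting the cubic part to that line (v = 0) leaves u**3 ≠ 0, so f is not divisible by v and the branch is v² ≈ -u**3 to lowest order — this is a cusp.
Classification: cusp.
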